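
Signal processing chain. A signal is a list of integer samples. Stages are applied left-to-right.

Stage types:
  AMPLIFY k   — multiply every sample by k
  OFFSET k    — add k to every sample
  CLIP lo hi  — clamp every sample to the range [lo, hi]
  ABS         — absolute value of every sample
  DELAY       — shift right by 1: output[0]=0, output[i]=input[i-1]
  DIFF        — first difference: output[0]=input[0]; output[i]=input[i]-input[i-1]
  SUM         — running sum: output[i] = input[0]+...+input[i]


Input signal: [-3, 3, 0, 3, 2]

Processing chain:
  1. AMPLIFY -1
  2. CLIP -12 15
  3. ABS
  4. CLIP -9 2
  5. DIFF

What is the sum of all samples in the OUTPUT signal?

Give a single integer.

Answer: 2

Derivation:
Input: [-3, 3, 0, 3, 2]
Stage 1 (AMPLIFY -1): -3*-1=3, 3*-1=-3, 0*-1=0, 3*-1=-3, 2*-1=-2 -> [3, -3, 0, -3, -2]
Stage 2 (CLIP -12 15): clip(3,-12,15)=3, clip(-3,-12,15)=-3, clip(0,-12,15)=0, clip(-3,-12,15)=-3, clip(-2,-12,15)=-2 -> [3, -3, 0, -3, -2]
Stage 3 (ABS): |3|=3, |-3|=3, |0|=0, |-3|=3, |-2|=2 -> [3, 3, 0, 3, 2]
Stage 4 (CLIP -9 2): clip(3,-9,2)=2, clip(3,-9,2)=2, clip(0,-9,2)=0, clip(3,-9,2)=2, clip(2,-9,2)=2 -> [2, 2, 0, 2, 2]
Stage 5 (DIFF): s[0]=2, 2-2=0, 0-2=-2, 2-0=2, 2-2=0 -> [2, 0, -2, 2, 0]
Output sum: 2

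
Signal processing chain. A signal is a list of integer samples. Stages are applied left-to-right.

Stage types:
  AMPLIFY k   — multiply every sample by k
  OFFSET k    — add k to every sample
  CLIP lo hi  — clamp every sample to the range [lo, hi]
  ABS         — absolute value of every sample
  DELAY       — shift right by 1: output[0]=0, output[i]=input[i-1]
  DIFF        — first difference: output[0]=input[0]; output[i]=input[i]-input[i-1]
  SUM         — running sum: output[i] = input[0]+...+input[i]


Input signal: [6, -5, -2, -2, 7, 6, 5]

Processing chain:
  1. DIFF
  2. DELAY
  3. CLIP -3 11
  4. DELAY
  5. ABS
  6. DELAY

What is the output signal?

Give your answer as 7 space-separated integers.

Input: [6, -5, -2, -2, 7, 6, 5]
Stage 1 (DIFF): s[0]=6, -5-6=-11, -2--5=3, -2--2=0, 7--2=9, 6-7=-1, 5-6=-1 -> [6, -11, 3, 0, 9, -1, -1]
Stage 2 (DELAY): [0, 6, -11, 3, 0, 9, -1] = [0, 6, -11, 3, 0, 9, -1] -> [0, 6, -11, 3, 0, 9, -1]
Stage 3 (CLIP -3 11): clip(0,-3,11)=0, clip(6,-3,11)=6, clip(-11,-3,11)=-3, clip(3,-3,11)=3, clip(0,-3,11)=0, clip(9,-3,11)=9, clip(-1,-3,11)=-1 -> [0, 6, -3, 3, 0, 9, -1]
Stage 4 (DELAY): [0, 0, 6, -3, 3, 0, 9] = [0, 0, 6, -3, 3, 0, 9] -> [0, 0, 6, -3, 3, 0, 9]
Stage 5 (ABS): |0|=0, |0|=0, |6|=6, |-3|=3, |3|=3, |0|=0, |9|=9 -> [0, 0, 6, 3, 3, 0, 9]
Stage 6 (DELAY): [0, 0, 0, 6, 3, 3, 0] = [0, 0, 0, 6, 3, 3, 0] -> [0, 0, 0, 6, 3, 3, 0]

Answer: 0 0 0 6 3 3 0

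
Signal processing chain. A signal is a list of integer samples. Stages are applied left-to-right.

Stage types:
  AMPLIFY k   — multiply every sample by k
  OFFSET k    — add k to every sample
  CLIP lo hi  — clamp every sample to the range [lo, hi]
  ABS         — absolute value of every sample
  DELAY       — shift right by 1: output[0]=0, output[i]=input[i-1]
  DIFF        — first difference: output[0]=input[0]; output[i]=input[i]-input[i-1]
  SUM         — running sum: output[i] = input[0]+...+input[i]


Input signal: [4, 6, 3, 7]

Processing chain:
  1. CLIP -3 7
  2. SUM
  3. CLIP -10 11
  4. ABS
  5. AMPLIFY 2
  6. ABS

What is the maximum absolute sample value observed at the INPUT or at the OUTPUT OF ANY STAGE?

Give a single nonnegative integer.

Input: [4, 6, 3, 7] (max |s|=7)
Stage 1 (CLIP -3 7): clip(4,-3,7)=4, clip(6,-3,7)=6, clip(3,-3,7)=3, clip(7,-3,7)=7 -> [4, 6, 3, 7] (max |s|=7)
Stage 2 (SUM): sum[0..0]=4, sum[0..1]=10, sum[0..2]=13, sum[0..3]=20 -> [4, 10, 13, 20] (max |s|=20)
Stage 3 (CLIP -10 11): clip(4,-10,11)=4, clip(10,-10,11)=10, clip(13,-10,11)=11, clip(20,-10,11)=11 -> [4, 10, 11, 11] (max |s|=11)
Stage 4 (ABS): |4|=4, |10|=10, |11|=11, |11|=11 -> [4, 10, 11, 11] (max |s|=11)
Stage 5 (AMPLIFY 2): 4*2=8, 10*2=20, 11*2=22, 11*2=22 -> [8, 20, 22, 22] (max |s|=22)
Stage 6 (ABS): |8|=8, |20|=20, |22|=22, |22|=22 -> [8, 20, 22, 22] (max |s|=22)
Overall max amplitude: 22

Answer: 22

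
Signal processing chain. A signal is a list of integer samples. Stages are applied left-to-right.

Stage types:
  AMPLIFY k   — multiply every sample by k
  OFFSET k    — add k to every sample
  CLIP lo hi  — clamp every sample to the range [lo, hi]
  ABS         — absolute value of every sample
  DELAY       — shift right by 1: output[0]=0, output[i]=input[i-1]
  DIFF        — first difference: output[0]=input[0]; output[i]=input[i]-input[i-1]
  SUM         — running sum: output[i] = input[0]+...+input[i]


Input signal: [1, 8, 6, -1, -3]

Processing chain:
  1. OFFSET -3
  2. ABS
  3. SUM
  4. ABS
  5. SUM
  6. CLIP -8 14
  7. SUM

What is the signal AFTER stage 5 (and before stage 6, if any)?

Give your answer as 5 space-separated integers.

Input: [1, 8, 6, -1, -3]
Stage 1 (OFFSET -3): 1+-3=-2, 8+-3=5, 6+-3=3, -1+-3=-4, -3+-3=-6 -> [-2, 5, 3, -4, -6]
Stage 2 (ABS): |-2|=2, |5|=5, |3|=3, |-4|=4, |-6|=6 -> [2, 5, 3, 4, 6]
Stage 3 (SUM): sum[0..0]=2, sum[0..1]=7, sum[0..2]=10, sum[0..3]=14, sum[0..4]=20 -> [2, 7, 10, 14, 20]
Stage 4 (ABS): |2|=2, |7|=7, |10|=10, |14|=14, |20|=20 -> [2, 7, 10, 14, 20]
Stage 5 (SUM): sum[0..0]=2, sum[0..1]=9, sum[0..2]=19, sum[0..3]=33, sum[0..4]=53 -> [2, 9, 19, 33, 53]

Answer: 2 9 19 33 53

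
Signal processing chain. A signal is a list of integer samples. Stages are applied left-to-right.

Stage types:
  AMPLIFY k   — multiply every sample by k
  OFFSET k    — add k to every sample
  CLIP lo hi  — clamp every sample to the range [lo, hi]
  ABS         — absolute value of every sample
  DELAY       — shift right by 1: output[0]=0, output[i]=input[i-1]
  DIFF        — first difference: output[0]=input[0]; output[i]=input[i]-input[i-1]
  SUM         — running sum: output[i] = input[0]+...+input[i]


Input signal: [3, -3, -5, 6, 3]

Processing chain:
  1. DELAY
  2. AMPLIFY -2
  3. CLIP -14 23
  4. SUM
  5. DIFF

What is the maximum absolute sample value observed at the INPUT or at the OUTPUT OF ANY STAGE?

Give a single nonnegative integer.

Answer: 12

Derivation:
Input: [3, -3, -5, 6, 3] (max |s|=6)
Stage 1 (DELAY): [0, 3, -3, -5, 6] = [0, 3, -3, -5, 6] -> [0, 3, -3, -5, 6] (max |s|=6)
Stage 2 (AMPLIFY -2): 0*-2=0, 3*-2=-6, -3*-2=6, -5*-2=10, 6*-2=-12 -> [0, -6, 6, 10, -12] (max |s|=12)
Stage 3 (CLIP -14 23): clip(0,-14,23)=0, clip(-6,-14,23)=-6, clip(6,-14,23)=6, clip(10,-14,23)=10, clip(-12,-14,23)=-12 -> [0, -6, 6, 10, -12] (max |s|=12)
Stage 4 (SUM): sum[0..0]=0, sum[0..1]=-6, sum[0..2]=0, sum[0..3]=10, sum[0..4]=-2 -> [0, -6, 0, 10, -2] (max |s|=10)
Stage 5 (DIFF): s[0]=0, -6-0=-6, 0--6=6, 10-0=10, -2-10=-12 -> [0, -6, 6, 10, -12] (max |s|=12)
Overall max amplitude: 12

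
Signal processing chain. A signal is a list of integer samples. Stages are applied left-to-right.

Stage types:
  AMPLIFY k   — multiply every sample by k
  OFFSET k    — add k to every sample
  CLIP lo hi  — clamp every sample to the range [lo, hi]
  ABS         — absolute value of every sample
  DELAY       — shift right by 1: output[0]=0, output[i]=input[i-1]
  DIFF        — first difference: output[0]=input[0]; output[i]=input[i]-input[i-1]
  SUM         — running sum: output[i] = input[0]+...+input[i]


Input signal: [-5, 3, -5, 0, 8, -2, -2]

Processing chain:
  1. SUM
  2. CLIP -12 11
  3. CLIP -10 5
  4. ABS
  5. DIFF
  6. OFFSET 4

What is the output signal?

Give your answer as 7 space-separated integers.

Input: [-5, 3, -5, 0, 8, -2, -2]
Stage 1 (SUM): sum[0..0]=-5, sum[0..1]=-2, sum[0..2]=-7, sum[0..3]=-7, sum[0..4]=1, sum[0..5]=-1, sum[0..6]=-3 -> [-5, -2, -7, -7, 1, -1, -3]
Stage 2 (CLIP -12 11): clip(-5,-12,11)=-5, clip(-2,-12,11)=-2, clip(-7,-12,11)=-7, clip(-7,-12,11)=-7, clip(1,-12,11)=1, clip(-1,-12,11)=-1, clip(-3,-12,11)=-3 -> [-5, -2, -7, -7, 1, -1, -3]
Stage 3 (CLIP -10 5): clip(-5,-10,5)=-5, clip(-2,-10,5)=-2, clip(-7,-10,5)=-7, clip(-7,-10,5)=-7, clip(1,-10,5)=1, clip(-1,-10,5)=-1, clip(-3,-10,5)=-3 -> [-5, -2, -7, -7, 1, -1, -3]
Stage 4 (ABS): |-5|=5, |-2|=2, |-7|=7, |-7|=7, |1|=1, |-1|=1, |-3|=3 -> [5, 2, 7, 7, 1, 1, 3]
Stage 5 (DIFF): s[0]=5, 2-5=-3, 7-2=5, 7-7=0, 1-7=-6, 1-1=0, 3-1=2 -> [5, -3, 5, 0, -6, 0, 2]
Stage 6 (OFFSET 4): 5+4=9, -3+4=1, 5+4=9, 0+4=4, -6+4=-2, 0+4=4, 2+4=6 -> [9, 1, 9, 4, -2, 4, 6]

Answer: 9 1 9 4 -2 4 6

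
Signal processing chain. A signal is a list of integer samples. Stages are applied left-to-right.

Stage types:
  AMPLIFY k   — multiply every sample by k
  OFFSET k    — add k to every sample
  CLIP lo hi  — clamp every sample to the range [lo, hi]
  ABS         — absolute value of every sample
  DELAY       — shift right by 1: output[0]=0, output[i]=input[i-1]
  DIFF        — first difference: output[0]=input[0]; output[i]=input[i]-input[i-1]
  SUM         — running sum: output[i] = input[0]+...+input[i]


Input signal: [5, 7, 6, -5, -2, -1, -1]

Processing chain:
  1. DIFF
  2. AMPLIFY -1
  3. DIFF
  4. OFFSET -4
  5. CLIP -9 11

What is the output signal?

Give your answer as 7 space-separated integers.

Input: [5, 7, 6, -5, -2, -1, -1]
Stage 1 (DIFF): s[0]=5, 7-5=2, 6-7=-1, -5-6=-11, -2--5=3, -1--2=1, -1--1=0 -> [5, 2, -1, -11, 3, 1, 0]
Stage 2 (AMPLIFY -1): 5*-1=-5, 2*-1=-2, -1*-1=1, -11*-1=11, 3*-1=-3, 1*-1=-1, 0*-1=0 -> [-5, -2, 1, 11, -3, -1, 0]
Stage 3 (DIFF): s[0]=-5, -2--5=3, 1--2=3, 11-1=10, -3-11=-14, -1--3=2, 0--1=1 -> [-5, 3, 3, 10, -14, 2, 1]
Stage 4 (OFFSET -4): -5+-4=-9, 3+-4=-1, 3+-4=-1, 10+-4=6, -14+-4=-18, 2+-4=-2, 1+-4=-3 -> [-9, -1, -1, 6, -18, -2, -3]
Stage 5 (CLIP -9 11): clip(-9,-9,11)=-9, clip(-1,-9,11)=-1, clip(-1,-9,11)=-1, clip(6,-9,11)=6, clip(-18,-9,11)=-9, clip(-2,-9,11)=-2, clip(-3,-9,11)=-3 -> [-9, -1, -1, 6, -9, -2, -3]

Answer: -9 -1 -1 6 -9 -2 -3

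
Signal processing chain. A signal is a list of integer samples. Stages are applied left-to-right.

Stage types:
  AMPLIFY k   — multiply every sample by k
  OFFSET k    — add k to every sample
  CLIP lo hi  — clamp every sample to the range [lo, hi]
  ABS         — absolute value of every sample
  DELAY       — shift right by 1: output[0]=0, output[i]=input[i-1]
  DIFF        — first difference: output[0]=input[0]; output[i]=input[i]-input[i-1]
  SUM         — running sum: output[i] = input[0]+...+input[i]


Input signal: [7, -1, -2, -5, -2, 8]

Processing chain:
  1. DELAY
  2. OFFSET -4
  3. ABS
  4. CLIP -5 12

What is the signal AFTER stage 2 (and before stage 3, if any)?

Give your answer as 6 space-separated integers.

Input: [7, -1, -2, -5, -2, 8]
Stage 1 (DELAY): [0, 7, -1, -2, -5, -2] = [0, 7, -1, -2, -5, -2] -> [0, 7, -1, -2, -5, -2]
Stage 2 (OFFSET -4): 0+-4=-4, 7+-4=3, -1+-4=-5, -2+-4=-6, -5+-4=-9, -2+-4=-6 -> [-4, 3, -5, -6, -9, -6]

Answer: -4 3 -5 -6 -9 -6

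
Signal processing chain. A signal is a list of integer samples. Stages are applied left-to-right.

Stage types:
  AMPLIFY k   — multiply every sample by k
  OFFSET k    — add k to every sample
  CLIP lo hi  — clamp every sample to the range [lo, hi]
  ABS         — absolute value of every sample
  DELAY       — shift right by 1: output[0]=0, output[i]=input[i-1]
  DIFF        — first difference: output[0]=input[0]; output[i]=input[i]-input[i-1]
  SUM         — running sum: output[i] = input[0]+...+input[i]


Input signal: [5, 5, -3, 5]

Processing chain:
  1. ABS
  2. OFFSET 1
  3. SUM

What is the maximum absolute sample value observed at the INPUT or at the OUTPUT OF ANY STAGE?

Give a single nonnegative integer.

Input: [5, 5, -3, 5] (max |s|=5)
Stage 1 (ABS): |5|=5, |5|=5, |-3|=3, |5|=5 -> [5, 5, 3, 5] (max |s|=5)
Stage 2 (OFFSET 1): 5+1=6, 5+1=6, 3+1=4, 5+1=6 -> [6, 6, 4, 6] (max |s|=6)
Stage 3 (SUM): sum[0..0]=6, sum[0..1]=12, sum[0..2]=16, sum[0..3]=22 -> [6, 12, 16, 22] (max |s|=22)
Overall max amplitude: 22

Answer: 22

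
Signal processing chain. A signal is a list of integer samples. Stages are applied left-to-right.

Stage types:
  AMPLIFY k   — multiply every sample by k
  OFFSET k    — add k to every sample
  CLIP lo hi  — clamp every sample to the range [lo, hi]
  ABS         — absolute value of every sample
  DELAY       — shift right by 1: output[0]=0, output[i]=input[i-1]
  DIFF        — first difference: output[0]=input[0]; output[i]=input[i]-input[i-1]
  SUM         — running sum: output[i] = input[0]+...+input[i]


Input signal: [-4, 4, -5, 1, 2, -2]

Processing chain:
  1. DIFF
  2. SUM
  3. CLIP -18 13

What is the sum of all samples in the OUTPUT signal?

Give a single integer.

Answer: -4

Derivation:
Input: [-4, 4, -5, 1, 2, -2]
Stage 1 (DIFF): s[0]=-4, 4--4=8, -5-4=-9, 1--5=6, 2-1=1, -2-2=-4 -> [-4, 8, -9, 6, 1, -4]
Stage 2 (SUM): sum[0..0]=-4, sum[0..1]=4, sum[0..2]=-5, sum[0..3]=1, sum[0..4]=2, sum[0..5]=-2 -> [-4, 4, -5, 1, 2, -2]
Stage 3 (CLIP -18 13): clip(-4,-18,13)=-4, clip(4,-18,13)=4, clip(-5,-18,13)=-5, clip(1,-18,13)=1, clip(2,-18,13)=2, clip(-2,-18,13)=-2 -> [-4, 4, -5, 1, 2, -2]
Output sum: -4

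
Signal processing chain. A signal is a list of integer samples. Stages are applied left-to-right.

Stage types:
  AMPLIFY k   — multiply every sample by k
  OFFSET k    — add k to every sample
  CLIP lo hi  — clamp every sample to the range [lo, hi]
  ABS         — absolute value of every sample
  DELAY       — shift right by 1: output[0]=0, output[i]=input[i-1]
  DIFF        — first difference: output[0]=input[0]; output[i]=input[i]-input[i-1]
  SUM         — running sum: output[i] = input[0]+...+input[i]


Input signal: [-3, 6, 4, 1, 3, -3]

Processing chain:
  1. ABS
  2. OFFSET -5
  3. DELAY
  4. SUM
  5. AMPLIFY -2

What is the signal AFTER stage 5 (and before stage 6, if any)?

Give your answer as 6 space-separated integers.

Answer: 0 4 2 4 12 16

Derivation:
Input: [-3, 6, 4, 1, 3, -3]
Stage 1 (ABS): |-3|=3, |6|=6, |4|=4, |1|=1, |3|=3, |-3|=3 -> [3, 6, 4, 1, 3, 3]
Stage 2 (OFFSET -5): 3+-5=-2, 6+-5=1, 4+-5=-1, 1+-5=-4, 3+-5=-2, 3+-5=-2 -> [-2, 1, -1, -4, -2, -2]
Stage 3 (DELAY): [0, -2, 1, -1, -4, -2] = [0, -2, 1, -1, -4, -2] -> [0, -2, 1, -1, -4, -2]
Stage 4 (SUM): sum[0..0]=0, sum[0..1]=-2, sum[0..2]=-1, sum[0..3]=-2, sum[0..4]=-6, sum[0..5]=-8 -> [0, -2, -1, -2, -6, -8]
Stage 5 (AMPLIFY -2): 0*-2=0, -2*-2=4, -1*-2=2, -2*-2=4, -6*-2=12, -8*-2=16 -> [0, 4, 2, 4, 12, 16]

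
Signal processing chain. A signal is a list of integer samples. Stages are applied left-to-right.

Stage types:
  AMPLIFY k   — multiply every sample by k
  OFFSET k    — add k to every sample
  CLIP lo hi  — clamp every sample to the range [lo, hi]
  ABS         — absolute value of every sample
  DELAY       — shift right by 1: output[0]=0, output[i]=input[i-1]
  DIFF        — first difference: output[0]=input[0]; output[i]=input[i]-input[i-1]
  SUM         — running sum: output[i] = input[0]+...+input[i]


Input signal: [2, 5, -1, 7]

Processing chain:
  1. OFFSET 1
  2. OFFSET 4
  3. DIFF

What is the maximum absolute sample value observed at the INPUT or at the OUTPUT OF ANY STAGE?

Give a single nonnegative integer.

Input: [2, 5, -1, 7] (max |s|=7)
Stage 1 (OFFSET 1): 2+1=3, 5+1=6, -1+1=0, 7+1=8 -> [3, 6, 0, 8] (max |s|=8)
Stage 2 (OFFSET 4): 3+4=7, 6+4=10, 0+4=4, 8+4=12 -> [7, 10, 4, 12] (max |s|=12)
Stage 3 (DIFF): s[0]=7, 10-7=3, 4-10=-6, 12-4=8 -> [7, 3, -6, 8] (max |s|=8)
Overall max amplitude: 12

Answer: 12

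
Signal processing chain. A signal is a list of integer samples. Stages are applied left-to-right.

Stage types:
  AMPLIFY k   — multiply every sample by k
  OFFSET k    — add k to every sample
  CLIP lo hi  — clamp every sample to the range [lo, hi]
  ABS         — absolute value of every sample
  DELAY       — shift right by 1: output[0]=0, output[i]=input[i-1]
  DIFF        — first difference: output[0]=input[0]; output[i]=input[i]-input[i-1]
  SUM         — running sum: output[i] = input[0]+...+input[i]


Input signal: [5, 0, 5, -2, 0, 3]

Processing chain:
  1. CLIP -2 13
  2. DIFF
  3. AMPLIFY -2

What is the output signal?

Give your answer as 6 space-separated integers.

Answer: -10 10 -10 14 -4 -6

Derivation:
Input: [5, 0, 5, -2, 0, 3]
Stage 1 (CLIP -2 13): clip(5,-2,13)=5, clip(0,-2,13)=0, clip(5,-2,13)=5, clip(-2,-2,13)=-2, clip(0,-2,13)=0, clip(3,-2,13)=3 -> [5, 0, 5, -2, 0, 3]
Stage 2 (DIFF): s[0]=5, 0-5=-5, 5-0=5, -2-5=-7, 0--2=2, 3-0=3 -> [5, -5, 5, -7, 2, 3]
Stage 3 (AMPLIFY -2): 5*-2=-10, -5*-2=10, 5*-2=-10, -7*-2=14, 2*-2=-4, 3*-2=-6 -> [-10, 10, -10, 14, -4, -6]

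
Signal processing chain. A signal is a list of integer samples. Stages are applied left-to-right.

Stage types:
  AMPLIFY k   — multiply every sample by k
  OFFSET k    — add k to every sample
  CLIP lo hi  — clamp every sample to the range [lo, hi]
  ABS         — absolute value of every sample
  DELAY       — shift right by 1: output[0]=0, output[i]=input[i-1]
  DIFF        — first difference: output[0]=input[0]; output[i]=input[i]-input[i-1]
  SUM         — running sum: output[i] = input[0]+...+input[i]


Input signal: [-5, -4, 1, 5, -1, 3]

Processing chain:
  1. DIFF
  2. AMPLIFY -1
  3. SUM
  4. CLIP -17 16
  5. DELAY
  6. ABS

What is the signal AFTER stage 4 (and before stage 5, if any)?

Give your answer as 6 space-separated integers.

Answer: 5 4 -1 -5 1 -3

Derivation:
Input: [-5, -4, 1, 5, -1, 3]
Stage 1 (DIFF): s[0]=-5, -4--5=1, 1--4=5, 5-1=4, -1-5=-6, 3--1=4 -> [-5, 1, 5, 4, -6, 4]
Stage 2 (AMPLIFY -1): -5*-1=5, 1*-1=-1, 5*-1=-5, 4*-1=-4, -6*-1=6, 4*-1=-4 -> [5, -1, -5, -4, 6, -4]
Stage 3 (SUM): sum[0..0]=5, sum[0..1]=4, sum[0..2]=-1, sum[0..3]=-5, sum[0..4]=1, sum[0..5]=-3 -> [5, 4, -1, -5, 1, -3]
Stage 4 (CLIP -17 16): clip(5,-17,16)=5, clip(4,-17,16)=4, clip(-1,-17,16)=-1, clip(-5,-17,16)=-5, clip(1,-17,16)=1, clip(-3,-17,16)=-3 -> [5, 4, -1, -5, 1, -3]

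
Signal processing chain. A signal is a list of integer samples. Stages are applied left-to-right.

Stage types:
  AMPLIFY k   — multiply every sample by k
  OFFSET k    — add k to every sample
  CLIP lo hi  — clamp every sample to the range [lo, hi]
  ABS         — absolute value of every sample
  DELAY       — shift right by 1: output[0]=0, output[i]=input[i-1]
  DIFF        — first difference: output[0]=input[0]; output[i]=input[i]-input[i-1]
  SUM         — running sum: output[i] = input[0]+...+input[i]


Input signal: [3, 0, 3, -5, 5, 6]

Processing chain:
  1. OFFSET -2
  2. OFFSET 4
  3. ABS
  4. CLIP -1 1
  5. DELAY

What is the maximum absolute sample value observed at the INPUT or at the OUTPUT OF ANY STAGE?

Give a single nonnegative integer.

Answer: 8

Derivation:
Input: [3, 0, 3, -5, 5, 6] (max |s|=6)
Stage 1 (OFFSET -2): 3+-2=1, 0+-2=-2, 3+-2=1, -5+-2=-7, 5+-2=3, 6+-2=4 -> [1, -2, 1, -7, 3, 4] (max |s|=7)
Stage 2 (OFFSET 4): 1+4=5, -2+4=2, 1+4=5, -7+4=-3, 3+4=7, 4+4=8 -> [5, 2, 5, -3, 7, 8] (max |s|=8)
Stage 3 (ABS): |5|=5, |2|=2, |5|=5, |-3|=3, |7|=7, |8|=8 -> [5, 2, 5, 3, 7, 8] (max |s|=8)
Stage 4 (CLIP -1 1): clip(5,-1,1)=1, clip(2,-1,1)=1, clip(5,-1,1)=1, clip(3,-1,1)=1, clip(7,-1,1)=1, clip(8,-1,1)=1 -> [1, 1, 1, 1, 1, 1] (max |s|=1)
Stage 5 (DELAY): [0, 1, 1, 1, 1, 1] = [0, 1, 1, 1, 1, 1] -> [0, 1, 1, 1, 1, 1] (max |s|=1)
Overall max amplitude: 8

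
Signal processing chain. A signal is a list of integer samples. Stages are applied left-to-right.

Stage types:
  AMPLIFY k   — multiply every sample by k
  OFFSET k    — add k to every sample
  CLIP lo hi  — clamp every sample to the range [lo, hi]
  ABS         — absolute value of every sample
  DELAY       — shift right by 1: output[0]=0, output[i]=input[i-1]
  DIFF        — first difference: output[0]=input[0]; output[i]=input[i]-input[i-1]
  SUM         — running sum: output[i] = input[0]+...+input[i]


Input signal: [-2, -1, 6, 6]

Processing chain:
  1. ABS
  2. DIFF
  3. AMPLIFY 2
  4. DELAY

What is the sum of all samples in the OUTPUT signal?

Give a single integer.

Input: [-2, -1, 6, 6]
Stage 1 (ABS): |-2|=2, |-1|=1, |6|=6, |6|=6 -> [2, 1, 6, 6]
Stage 2 (DIFF): s[0]=2, 1-2=-1, 6-1=5, 6-6=0 -> [2, -1, 5, 0]
Stage 3 (AMPLIFY 2): 2*2=4, -1*2=-2, 5*2=10, 0*2=0 -> [4, -2, 10, 0]
Stage 4 (DELAY): [0, 4, -2, 10] = [0, 4, -2, 10] -> [0, 4, -2, 10]
Output sum: 12

Answer: 12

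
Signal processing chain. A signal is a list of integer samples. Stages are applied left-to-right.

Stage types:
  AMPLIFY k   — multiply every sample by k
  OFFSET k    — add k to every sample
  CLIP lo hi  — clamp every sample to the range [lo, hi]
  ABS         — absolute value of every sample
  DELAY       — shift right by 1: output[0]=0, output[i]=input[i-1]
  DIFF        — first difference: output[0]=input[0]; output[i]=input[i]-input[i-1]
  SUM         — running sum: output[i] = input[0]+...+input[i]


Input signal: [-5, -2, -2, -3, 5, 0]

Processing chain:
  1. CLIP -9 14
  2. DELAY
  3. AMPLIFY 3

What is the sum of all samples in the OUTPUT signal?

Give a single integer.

Answer: -21

Derivation:
Input: [-5, -2, -2, -3, 5, 0]
Stage 1 (CLIP -9 14): clip(-5,-9,14)=-5, clip(-2,-9,14)=-2, clip(-2,-9,14)=-2, clip(-3,-9,14)=-3, clip(5,-9,14)=5, clip(0,-9,14)=0 -> [-5, -2, -2, -3, 5, 0]
Stage 2 (DELAY): [0, -5, -2, -2, -3, 5] = [0, -5, -2, -2, -3, 5] -> [0, -5, -2, -2, -3, 5]
Stage 3 (AMPLIFY 3): 0*3=0, -5*3=-15, -2*3=-6, -2*3=-6, -3*3=-9, 5*3=15 -> [0, -15, -6, -6, -9, 15]
Output sum: -21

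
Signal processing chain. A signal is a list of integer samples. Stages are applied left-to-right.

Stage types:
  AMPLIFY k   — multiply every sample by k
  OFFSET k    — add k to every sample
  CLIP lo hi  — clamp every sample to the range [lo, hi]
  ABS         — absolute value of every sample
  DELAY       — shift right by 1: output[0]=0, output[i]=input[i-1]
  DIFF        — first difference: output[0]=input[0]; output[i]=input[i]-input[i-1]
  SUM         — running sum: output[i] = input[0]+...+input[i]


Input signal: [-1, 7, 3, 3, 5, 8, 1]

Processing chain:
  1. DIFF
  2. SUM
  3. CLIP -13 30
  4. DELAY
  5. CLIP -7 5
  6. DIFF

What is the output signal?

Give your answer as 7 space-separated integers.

Answer: 0 -1 6 -2 0 2 0

Derivation:
Input: [-1, 7, 3, 3, 5, 8, 1]
Stage 1 (DIFF): s[0]=-1, 7--1=8, 3-7=-4, 3-3=0, 5-3=2, 8-5=3, 1-8=-7 -> [-1, 8, -4, 0, 2, 3, -7]
Stage 2 (SUM): sum[0..0]=-1, sum[0..1]=7, sum[0..2]=3, sum[0..3]=3, sum[0..4]=5, sum[0..5]=8, sum[0..6]=1 -> [-1, 7, 3, 3, 5, 8, 1]
Stage 3 (CLIP -13 30): clip(-1,-13,30)=-1, clip(7,-13,30)=7, clip(3,-13,30)=3, clip(3,-13,30)=3, clip(5,-13,30)=5, clip(8,-13,30)=8, clip(1,-13,30)=1 -> [-1, 7, 3, 3, 5, 8, 1]
Stage 4 (DELAY): [0, -1, 7, 3, 3, 5, 8] = [0, -1, 7, 3, 3, 5, 8] -> [0, -1, 7, 3, 3, 5, 8]
Stage 5 (CLIP -7 5): clip(0,-7,5)=0, clip(-1,-7,5)=-1, clip(7,-7,5)=5, clip(3,-7,5)=3, clip(3,-7,5)=3, clip(5,-7,5)=5, clip(8,-7,5)=5 -> [0, -1, 5, 3, 3, 5, 5]
Stage 6 (DIFF): s[0]=0, -1-0=-1, 5--1=6, 3-5=-2, 3-3=0, 5-3=2, 5-5=0 -> [0, -1, 6, -2, 0, 2, 0]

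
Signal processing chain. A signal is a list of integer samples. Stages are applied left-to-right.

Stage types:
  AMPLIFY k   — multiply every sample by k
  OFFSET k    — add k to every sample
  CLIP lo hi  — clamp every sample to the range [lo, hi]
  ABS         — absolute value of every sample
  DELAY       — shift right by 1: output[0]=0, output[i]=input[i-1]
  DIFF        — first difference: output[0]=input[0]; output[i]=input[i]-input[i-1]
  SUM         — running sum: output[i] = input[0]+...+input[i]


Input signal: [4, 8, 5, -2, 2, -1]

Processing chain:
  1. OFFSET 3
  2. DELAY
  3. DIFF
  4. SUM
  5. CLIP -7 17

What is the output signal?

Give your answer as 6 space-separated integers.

Answer: 0 7 11 8 1 5

Derivation:
Input: [4, 8, 5, -2, 2, -1]
Stage 1 (OFFSET 3): 4+3=7, 8+3=11, 5+3=8, -2+3=1, 2+3=5, -1+3=2 -> [7, 11, 8, 1, 5, 2]
Stage 2 (DELAY): [0, 7, 11, 8, 1, 5] = [0, 7, 11, 8, 1, 5] -> [0, 7, 11, 8, 1, 5]
Stage 3 (DIFF): s[0]=0, 7-0=7, 11-7=4, 8-11=-3, 1-8=-7, 5-1=4 -> [0, 7, 4, -3, -7, 4]
Stage 4 (SUM): sum[0..0]=0, sum[0..1]=7, sum[0..2]=11, sum[0..3]=8, sum[0..4]=1, sum[0..5]=5 -> [0, 7, 11, 8, 1, 5]
Stage 5 (CLIP -7 17): clip(0,-7,17)=0, clip(7,-7,17)=7, clip(11,-7,17)=11, clip(8,-7,17)=8, clip(1,-7,17)=1, clip(5,-7,17)=5 -> [0, 7, 11, 8, 1, 5]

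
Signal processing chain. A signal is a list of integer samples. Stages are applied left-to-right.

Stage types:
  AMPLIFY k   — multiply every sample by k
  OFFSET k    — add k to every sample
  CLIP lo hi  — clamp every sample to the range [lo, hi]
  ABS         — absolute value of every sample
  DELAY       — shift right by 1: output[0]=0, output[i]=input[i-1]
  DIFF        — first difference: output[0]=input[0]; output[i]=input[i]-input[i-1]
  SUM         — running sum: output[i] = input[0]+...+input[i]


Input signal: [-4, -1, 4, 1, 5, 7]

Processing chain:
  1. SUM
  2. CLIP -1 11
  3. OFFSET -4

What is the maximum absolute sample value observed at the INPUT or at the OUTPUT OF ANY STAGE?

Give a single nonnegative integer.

Input: [-4, -1, 4, 1, 5, 7] (max |s|=7)
Stage 1 (SUM): sum[0..0]=-4, sum[0..1]=-5, sum[0..2]=-1, sum[0..3]=0, sum[0..4]=5, sum[0..5]=12 -> [-4, -5, -1, 0, 5, 12] (max |s|=12)
Stage 2 (CLIP -1 11): clip(-4,-1,11)=-1, clip(-5,-1,11)=-1, clip(-1,-1,11)=-1, clip(0,-1,11)=0, clip(5,-1,11)=5, clip(12,-1,11)=11 -> [-1, -1, -1, 0, 5, 11] (max |s|=11)
Stage 3 (OFFSET -4): -1+-4=-5, -1+-4=-5, -1+-4=-5, 0+-4=-4, 5+-4=1, 11+-4=7 -> [-5, -5, -5, -4, 1, 7] (max |s|=7)
Overall max amplitude: 12

Answer: 12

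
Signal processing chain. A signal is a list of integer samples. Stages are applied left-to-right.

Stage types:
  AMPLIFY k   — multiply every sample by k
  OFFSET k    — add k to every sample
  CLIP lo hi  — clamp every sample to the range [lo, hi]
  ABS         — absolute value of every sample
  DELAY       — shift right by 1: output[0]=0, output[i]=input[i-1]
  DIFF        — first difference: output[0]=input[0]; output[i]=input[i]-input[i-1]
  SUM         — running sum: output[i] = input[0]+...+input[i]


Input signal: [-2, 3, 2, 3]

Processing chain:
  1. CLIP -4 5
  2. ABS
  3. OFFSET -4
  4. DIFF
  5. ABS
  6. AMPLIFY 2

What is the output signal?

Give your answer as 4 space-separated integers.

Answer: 4 2 2 2

Derivation:
Input: [-2, 3, 2, 3]
Stage 1 (CLIP -4 5): clip(-2,-4,5)=-2, clip(3,-4,5)=3, clip(2,-4,5)=2, clip(3,-4,5)=3 -> [-2, 3, 2, 3]
Stage 2 (ABS): |-2|=2, |3|=3, |2|=2, |3|=3 -> [2, 3, 2, 3]
Stage 3 (OFFSET -4): 2+-4=-2, 3+-4=-1, 2+-4=-2, 3+-4=-1 -> [-2, -1, -2, -1]
Stage 4 (DIFF): s[0]=-2, -1--2=1, -2--1=-1, -1--2=1 -> [-2, 1, -1, 1]
Stage 5 (ABS): |-2|=2, |1|=1, |-1|=1, |1|=1 -> [2, 1, 1, 1]
Stage 6 (AMPLIFY 2): 2*2=4, 1*2=2, 1*2=2, 1*2=2 -> [4, 2, 2, 2]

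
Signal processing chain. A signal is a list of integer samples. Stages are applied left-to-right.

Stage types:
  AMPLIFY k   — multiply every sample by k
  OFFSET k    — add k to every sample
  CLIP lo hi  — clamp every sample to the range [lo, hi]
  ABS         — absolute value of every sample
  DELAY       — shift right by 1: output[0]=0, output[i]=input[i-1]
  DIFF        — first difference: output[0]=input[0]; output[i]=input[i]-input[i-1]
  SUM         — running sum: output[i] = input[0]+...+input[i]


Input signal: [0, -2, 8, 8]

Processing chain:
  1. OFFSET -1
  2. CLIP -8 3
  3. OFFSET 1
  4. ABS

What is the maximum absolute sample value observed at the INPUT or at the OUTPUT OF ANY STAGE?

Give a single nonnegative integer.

Answer: 8

Derivation:
Input: [0, -2, 8, 8] (max |s|=8)
Stage 1 (OFFSET -1): 0+-1=-1, -2+-1=-3, 8+-1=7, 8+-1=7 -> [-1, -3, 7, 7] (max |s|=7)
Stage 2 (CLIP -8 3): clip(-1,-8,3)=-1, clip(-3,-8,3)=-3, clip(7,-8,3)=3, clip(7,-8,3)=3 -> [-1, -3, 3, 3] (max |s|=3)
Stage 3 (OFFSET 1): -1+1=0, -3+1=-2, 3+1=4, 3+1=4 -> [0, -2, 4, 4] (max |s|=4)
Stage 4 (ABS): |0|=0, |-2|=2, |4|=4, |4|=4 -> [0, 2, 4, 4] (max |s|=4)
Overall max amplitude: 8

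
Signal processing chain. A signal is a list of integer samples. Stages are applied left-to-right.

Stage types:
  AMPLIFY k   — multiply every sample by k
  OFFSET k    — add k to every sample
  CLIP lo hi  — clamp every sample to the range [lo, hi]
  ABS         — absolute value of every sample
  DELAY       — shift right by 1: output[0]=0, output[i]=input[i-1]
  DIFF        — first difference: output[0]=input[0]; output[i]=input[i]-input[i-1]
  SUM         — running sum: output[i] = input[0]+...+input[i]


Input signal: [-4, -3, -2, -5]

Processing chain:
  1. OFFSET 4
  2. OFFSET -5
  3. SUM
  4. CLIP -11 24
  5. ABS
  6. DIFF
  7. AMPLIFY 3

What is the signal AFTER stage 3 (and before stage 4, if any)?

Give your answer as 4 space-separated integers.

Input: [-4, -3, -2, -5]
Stage 1 (OFFSET 4): -4+4=0, -3+4=1, -2+4=2, -5+4=-1 -> [0, 1, 2, -1]
Stage 2 (OFFSET -5): 0+-5=-5, 1+-5=-4, 2+-5=-3, -1+-5=-6 -> [-5, -4, -3, -6]
Stage 3 (SUM): sum[0..0]=-5, sum[0..1]=-9, sum[0..2]=-12, sum[0..3]=-18 -> [-5, -9, -12, -18]

Answer: -5 -9 -12 -18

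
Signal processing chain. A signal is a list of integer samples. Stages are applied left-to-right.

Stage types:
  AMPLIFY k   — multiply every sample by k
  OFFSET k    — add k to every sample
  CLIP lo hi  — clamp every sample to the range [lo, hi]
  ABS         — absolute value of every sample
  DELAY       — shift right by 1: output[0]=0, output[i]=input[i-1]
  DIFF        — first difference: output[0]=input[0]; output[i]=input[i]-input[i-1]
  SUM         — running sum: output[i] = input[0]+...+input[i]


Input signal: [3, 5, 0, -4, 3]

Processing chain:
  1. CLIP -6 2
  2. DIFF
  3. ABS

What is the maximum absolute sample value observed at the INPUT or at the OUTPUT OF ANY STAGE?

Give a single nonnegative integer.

Input: [3, 5, 0, -4, 3] (max |s|=5)
Stage 1 (CLIP -6 2): clip(3,-6,2)=2, clip(5,-6,2)=2, clip(0,-6,2)=0, clip(-4,-6,2)=-4, clip(3,-6,2)=2 -> [2, 2, 0, -4, 2] (max |s|=4)
Stage 2 (DIFF): s[0]=2, 2-2=0, 0-2=-2, -4-0=-4, 2--4=6 -> [2, 0, -2, -4, 6] (max |s|=6)
Stage 3 (ABS): |2|=2, |0|=0, |-2|=2, |-4|=4, |6|=6 -> [2, 0, 2, 4, 6] (max |s|=6)
Overall max amplitude: 6

Answer: 6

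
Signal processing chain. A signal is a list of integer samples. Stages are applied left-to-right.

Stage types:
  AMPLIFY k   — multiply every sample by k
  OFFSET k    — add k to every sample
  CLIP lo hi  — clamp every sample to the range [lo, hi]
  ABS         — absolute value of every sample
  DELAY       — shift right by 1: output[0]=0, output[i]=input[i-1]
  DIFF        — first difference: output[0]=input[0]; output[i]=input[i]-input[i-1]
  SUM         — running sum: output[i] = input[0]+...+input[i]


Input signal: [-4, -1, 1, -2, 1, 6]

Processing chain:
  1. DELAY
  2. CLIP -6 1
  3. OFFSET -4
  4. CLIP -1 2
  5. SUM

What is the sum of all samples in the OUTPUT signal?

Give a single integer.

Answer: -21

Derivation:
Input: [-4, -1, 1, -2, 1, 6]
Stage 1 (DELAY): [0, -4, -1, 1, -2, 1] = [0, -4, -1, 1, -2, 1] -> [0, -4, -1, 1, -2, 1]
Stage 2 (CLIP -6 1): clip(0,-6,1)=0, clip(-4,-6,1)=-4, clip(-1,-6,1)=-1, clip(1,-6,1)=1, clip(-2,-6,1)=-2, clip(1,-6,1)=1 -> [0, -4, -1, 1, -2, 1]
Stage 3 (OFFSET -4): 0+-4=-4, -4+-4=-8, -1+-4=-5, 1+-4=-3, -2+-4=-6, 1+-4=-3 -> [-4, -8, -5, -3, -6, -3]
Stage 4 (CLIP -1 2): clip(-4,-1,2)=-1, clip(-8,-1,2)=-1, clip(-5,-1,2)=-1, clip(-3,-1,2)=-1, clip(-6,-1,2)=-1, clip(-3,-1,2)=-1 -> [-1, -1, -1, -1, -1, -1]
Stage 5 (SUM): sum[0..0]=-1, sum[0..1]=-2, sum[0..2]=-3, sum[0..3]=-4, sum[0..4]=-5, sum[0..5]=-6 -> [-1, -2, -3, -4, -5, -6]
Output sum: -21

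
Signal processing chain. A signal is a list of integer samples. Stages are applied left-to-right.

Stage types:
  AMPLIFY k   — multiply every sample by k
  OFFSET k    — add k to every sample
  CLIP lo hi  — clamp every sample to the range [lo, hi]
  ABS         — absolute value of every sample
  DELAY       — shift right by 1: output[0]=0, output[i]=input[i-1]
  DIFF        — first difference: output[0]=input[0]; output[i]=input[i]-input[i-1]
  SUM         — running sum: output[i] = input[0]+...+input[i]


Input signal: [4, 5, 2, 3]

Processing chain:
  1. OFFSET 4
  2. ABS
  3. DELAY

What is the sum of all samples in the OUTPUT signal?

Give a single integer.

Answer: 23

Derivation:
Input: [4, 5, 2, 3]
Stage 1 (OFFSET 4): 4+4=8, 5+4=9, 2+4=6, 3+4=7 -> [8, 9, 6, 7]
Stage 2 (ABS): |8|=8, |9|=9, |6|=6, |7|=7 -> [8, 9, 6, 7]
Stage 3 (DELAY): [0, 8, 9, 6] = [0, 8, 9, 6] -> [0, 8, 9, 6]
Output sum: 23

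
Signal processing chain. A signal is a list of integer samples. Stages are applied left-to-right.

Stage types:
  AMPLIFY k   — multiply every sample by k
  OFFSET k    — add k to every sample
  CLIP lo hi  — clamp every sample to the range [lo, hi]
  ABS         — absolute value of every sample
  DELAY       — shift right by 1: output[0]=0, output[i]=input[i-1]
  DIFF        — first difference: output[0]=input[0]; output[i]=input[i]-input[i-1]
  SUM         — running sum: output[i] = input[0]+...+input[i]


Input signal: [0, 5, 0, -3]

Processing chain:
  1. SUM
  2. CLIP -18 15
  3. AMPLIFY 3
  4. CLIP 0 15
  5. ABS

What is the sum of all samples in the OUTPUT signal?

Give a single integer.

Answer: 36

Derivation:
Input: [0, 5, 0, -3]
Stage 1 (SUM): sum[0..0]=0, sum[0..1]=5, sum[0..2]=5, sum[0..3]=2 -> [0, 5, 5, 2]
Stage 2 (CLIP -18 15): clip(0,-18,15)=0, clip(5,-18,15)=5, clip(5,-18,15)=5, clip(2,-18,15)=2 -> [0, 5, 5, 2]
Stage 3 (AMPLIFY 3): 0*3=0, 5*3=15, 5*3=15, 2*3=6 -> [0, 15, 15, 6]
Stage 4 (CLIP 0 15): clip(0,0,15)=0, clip(15,0,15)=15, clip(15,0,15)=15, clip(6,0,15)=6 -> [0, 15, 15, 6]
Stage 5 (ABS): |0|=0, |15|=15, |15|=15, |6|=6 -> [0, 15, 15, 6]
Output sum: 36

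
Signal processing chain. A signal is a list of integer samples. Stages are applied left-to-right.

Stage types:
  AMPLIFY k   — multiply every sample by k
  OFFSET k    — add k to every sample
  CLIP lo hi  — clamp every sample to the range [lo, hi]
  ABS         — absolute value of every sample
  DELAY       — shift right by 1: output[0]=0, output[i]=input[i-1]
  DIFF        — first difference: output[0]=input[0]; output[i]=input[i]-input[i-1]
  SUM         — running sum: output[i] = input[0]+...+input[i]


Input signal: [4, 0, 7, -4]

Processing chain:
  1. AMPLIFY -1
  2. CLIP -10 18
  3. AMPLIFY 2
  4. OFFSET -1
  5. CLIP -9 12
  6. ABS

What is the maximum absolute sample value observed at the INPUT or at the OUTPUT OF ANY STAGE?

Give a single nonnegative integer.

Input: [4, 0, 7, -4] (max |s|=7)
Stage 1 (AMPLIFY -1): 4*-1=-4, 0*-1=0, 7*-1=-7, -4*-1=4 -> [-4, 0, -7, 4] (max |s|=7)
Stage 2 (CLIP -10 18): clip(-4,-10,18)=-4, clip(0,-10,18)=0, clip(-7,-10,18)=-7, clip(4,-10,18)=4 -> [-4, 0, -7, 4] (max |s|=7)
Stage 3 (AMPLIFY 2): -4*2=-8, 0*2=0, -7*2=-14, 4*2=8 -> [-8, 0, -14, 8] (max |s|=14)
Stage 4 (OFFSET -1): -8+-1=-9, 0+-1=-1, -14+-1=-15, 8+-1=7 -> [-9, -1, -15, 7] (max |s|=15)
Stage 5 (CLIP -9 12): clip(-9,-9,12)=-9, clip(-1,-9,12)=-1, clip(-15,-9,12)=-9, clip(7,-9,12)=7 -> [-9, -1, -9, 7] (max |s|=9)
Stage 6 (ABS): |-9|=9, |-1|=1, |-9|=9, |7|=7 -> [9, 1, 9, 7] (max |s|=9)
Overall max amplitude: 15

Answer: 15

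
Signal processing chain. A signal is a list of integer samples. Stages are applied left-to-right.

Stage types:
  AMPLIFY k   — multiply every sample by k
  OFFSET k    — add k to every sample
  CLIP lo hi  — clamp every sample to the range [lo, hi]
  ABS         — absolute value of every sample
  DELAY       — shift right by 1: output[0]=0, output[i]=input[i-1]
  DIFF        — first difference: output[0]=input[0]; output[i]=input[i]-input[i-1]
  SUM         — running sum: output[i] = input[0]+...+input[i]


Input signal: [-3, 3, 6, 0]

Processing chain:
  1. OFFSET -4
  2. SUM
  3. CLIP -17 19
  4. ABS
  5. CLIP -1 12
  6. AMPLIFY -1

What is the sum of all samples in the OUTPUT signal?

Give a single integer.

Answer: -31

Derivation:
Input: [-3, 3, 6, 0]
Stage 1 (OFFSET -4): -3+-4=-7, 3+-4=-1, 6+-4=2, 0+-4=-4 -> [-7, -1, 2, -4]
Stage 2 (SUM): sum[0..0]=-7, sum[0..1]=-8, sum[0..2]=-6, sum[0..3]=-10 -> [-7, -8, -6, -10]
Stage 3 (CLIP -17 19): clip(-7,-17,19)=-7, clip(-8,-17,19)=-8, clip(-6,-17,19)=-6, clip(-10,-17,19)=-10 -> [-7, -8, -6, -10]
Stage 4 (ABS): |-7|=7, |-8|=8, |-6|=6, |-10|=10 -> [7, 8, 6, 10]
Stage 5 (CLIP -1 12): clip(7,-1,12)=7, clip(8,-1,12)=8, clip(6,-1,12)=6, clip(10,-1,12)=10 -> [7, 8, 6, 10]
Stage 6 (AMPLIFY -1): 7*-1=-7, 8*-1=-8, 6*-1=-6, 10*-1=-10 -> [-7, -8, -6, -10]
Output sum: -31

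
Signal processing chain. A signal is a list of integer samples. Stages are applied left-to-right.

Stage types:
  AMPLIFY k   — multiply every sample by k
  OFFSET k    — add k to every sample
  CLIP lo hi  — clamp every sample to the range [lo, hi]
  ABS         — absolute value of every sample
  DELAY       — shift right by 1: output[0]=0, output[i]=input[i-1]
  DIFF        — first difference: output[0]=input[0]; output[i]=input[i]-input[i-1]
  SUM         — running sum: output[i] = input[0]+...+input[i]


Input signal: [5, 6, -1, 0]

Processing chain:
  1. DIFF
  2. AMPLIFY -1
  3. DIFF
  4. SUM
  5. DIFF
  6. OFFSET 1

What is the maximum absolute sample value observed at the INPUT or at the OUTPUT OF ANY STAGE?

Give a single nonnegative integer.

Input: [5, 6, -1, 0] (max |s|=6)
Stage 1 (DIFF): s[0]=5, 6-5=1, -1-6=-7, 0--1=1 -> [5, 1, -7, 1] (max |s|=7)
Stage 2 (AMPLIFY -1): 5*-1=-5, 1*-1=-1, -7*-1=7, 1*-1=-1 -> [-5, -1, 7, -1] (max |s|=7)
Stage 3 (DIFF): s[0]=-5, -1--5=4, 7--1=8, -1-7=-8 -> [-5, 4, 8, -8] (max |s|=8)
Stage 4 (SUM): sum[0..0]=-5, sum[0..1]=-1, sum[0..2]=7, sum[0..3]=-1 -> [-5, -1, 7, -1] (max |s|=7)
Stage 5 (DIFF): s[0]=-5, -1--5=4, 7--1=8, -1-7=-8 -> [-5, 4, 8, -8] (max |s|=8)
Stage 6 (OFFSET 1): -5+1=-4, 4+1=5, 8+1=9, -8+1=-7 -> [-4, 5, 9, -7] (max |s|=9)
Overall max amplitude: 9

Answer: 9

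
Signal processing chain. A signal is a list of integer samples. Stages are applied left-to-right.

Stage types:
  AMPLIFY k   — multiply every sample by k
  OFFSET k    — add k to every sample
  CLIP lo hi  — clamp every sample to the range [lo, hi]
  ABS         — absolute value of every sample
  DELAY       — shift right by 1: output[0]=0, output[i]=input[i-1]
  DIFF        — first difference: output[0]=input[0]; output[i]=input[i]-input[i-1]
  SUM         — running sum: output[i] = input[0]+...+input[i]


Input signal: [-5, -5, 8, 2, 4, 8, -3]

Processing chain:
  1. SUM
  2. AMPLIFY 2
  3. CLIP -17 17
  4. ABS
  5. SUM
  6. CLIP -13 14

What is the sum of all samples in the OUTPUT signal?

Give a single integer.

Answer: 94

Derivation:
Input: [-5, -5, 8, 2, 4, 8, -3]
Stage 1 (SUM): sum[0..0]=-5, sum[0..1]=-10, sum[0..2]=-2, sum[0..3]=0, sum[0..4]=4, sum[0..5]=12, sum[0..6]=9 -> [-5, -10, -2, 0, 4, 12, 9]
Stage 2 (AMPLIFY 2): -5*2=-10, -10*2=-20, -2*2=-4, 0*2=0, 4*2=8, 12*2=24, 9*2=18 -> [-10, -20, -4, 0, 8, 24, 18]
Stage 3 (CLIP -17 17): clip(-10,-17,17)=-10, clip(-20,-17,17)=-17, clip(-4,-17,17)=-4, clip(0,-17,17)=0, clip(8,-17,17)=8, clip(24,-17,17)=17, clip(18,-17,17)=17 -> [-10, -17, -4, 0, 8, 17, 17]
Stage 4 (ABS): |-10|=10, |-17|=17, |-4|=4, |0|=0, |8|=8, |17|=17, |17|=17 -> [10, 17, 4, 0, 8, 17, 17]
Stage 5 (SUM): sum[0..0]=10, sum[0..1]=27, sum[0..2]=31, sum[0..3]=31, sum[0..4]=39, sum[0..5]=56, sum[0..6]=73 -> [10, 27, 31, 31, 39, 56, 73]
Stage 6 (CLIP -13 14): clip(10,-13,14)=10, clip(27,-13,14)=14, clip(31,-13,14)=14, clip(31,-13,14)=14, clip(39,-13,14)=14, clip(56,-13,14)=14, clip(73,-13,14)=14 -> [10, 14, 14, 14, 14, 14, 14]
Output sum: 94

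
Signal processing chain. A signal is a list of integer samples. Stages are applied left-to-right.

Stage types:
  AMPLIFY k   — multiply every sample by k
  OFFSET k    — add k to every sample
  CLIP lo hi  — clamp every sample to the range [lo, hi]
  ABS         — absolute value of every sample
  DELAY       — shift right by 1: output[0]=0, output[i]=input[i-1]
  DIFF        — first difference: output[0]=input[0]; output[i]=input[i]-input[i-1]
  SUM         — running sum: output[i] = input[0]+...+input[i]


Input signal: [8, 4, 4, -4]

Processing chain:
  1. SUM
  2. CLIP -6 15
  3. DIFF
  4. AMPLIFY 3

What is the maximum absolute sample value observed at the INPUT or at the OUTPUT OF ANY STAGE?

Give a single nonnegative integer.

Input: [8, 4, 4, -4] (max |s|=8)
Stage 1 (SUM): sum[0..0]=8, sum[0..1]=12, sum[0..2]=16, sum[0..3]=12 -> [8, 12, 16, 12] (max |s|=16)
Stage 2 (CLIP -6 15): clip(8,-6,15)=8, clip(12,-6,15)=12, clip(16,-6,15)=15, clip(12,-6,15)=12 -> [8, 12, 15, 12] (max |s|=15)
Stage 3 (DIFF): s[0]=8, 12-8=4, 15-12=3, 12-15=-3 -> [8, 4, 3, -3] (max |s|=8)
Stage 4 (AMPLIFY 3): 8*3=24, 4*3=12, 3*3=9, -3*3=-9 -> [24, 12, 9, -9] (max |s|=24)
Overall max amplitude: 24

Answer: 24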